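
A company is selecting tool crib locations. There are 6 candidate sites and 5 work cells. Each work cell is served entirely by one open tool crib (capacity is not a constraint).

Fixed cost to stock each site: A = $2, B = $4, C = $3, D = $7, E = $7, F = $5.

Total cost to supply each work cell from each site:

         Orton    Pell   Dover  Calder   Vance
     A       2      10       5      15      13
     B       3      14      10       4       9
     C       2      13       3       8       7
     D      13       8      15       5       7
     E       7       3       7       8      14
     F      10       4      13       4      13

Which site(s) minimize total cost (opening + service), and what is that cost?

For any fixed open set, each work cell goes to its cheapest open site; total = fixed + service.
{C, F}: Orton→C 2, Pell→F 4, Dover→C 3, Calder→F 4, Vance→C 7. Service 20; fixed 8; total 28.
{A, C, F}: Orton→A 2, Pell→F 4, Dover→C 3, Calder→F 4, Vance→C 7. Service 20; fixed 10; total 30.
{B, C, F}: service 20 + fixed 12 = 32
{A, B, C, D, E, F}: service 19 + fixed 28 = 47
No other subset beats 28.

Open C and F; minimum total cost 28.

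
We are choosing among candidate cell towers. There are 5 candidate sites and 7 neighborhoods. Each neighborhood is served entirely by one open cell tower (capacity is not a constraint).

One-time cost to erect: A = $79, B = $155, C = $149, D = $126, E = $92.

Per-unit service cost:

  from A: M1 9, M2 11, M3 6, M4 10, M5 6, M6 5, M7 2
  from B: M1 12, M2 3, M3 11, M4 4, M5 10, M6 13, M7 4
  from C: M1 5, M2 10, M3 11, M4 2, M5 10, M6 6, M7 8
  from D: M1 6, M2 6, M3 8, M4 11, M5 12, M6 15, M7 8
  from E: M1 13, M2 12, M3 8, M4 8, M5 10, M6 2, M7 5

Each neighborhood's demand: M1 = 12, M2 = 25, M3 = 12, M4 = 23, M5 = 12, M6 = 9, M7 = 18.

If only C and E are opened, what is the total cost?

Each neighborhood is assigned to its cheapest site among the open ones.
{C, E}: M1→C 5·12=60, M2→C 10·25=250, M3→E 8·12=96, M4→C 2·23=46, M5→C 10·12=120, M6→E 2·9=18, M7→E 5·18=90. Service 680; fixed 241; total 921.

Total cost: 921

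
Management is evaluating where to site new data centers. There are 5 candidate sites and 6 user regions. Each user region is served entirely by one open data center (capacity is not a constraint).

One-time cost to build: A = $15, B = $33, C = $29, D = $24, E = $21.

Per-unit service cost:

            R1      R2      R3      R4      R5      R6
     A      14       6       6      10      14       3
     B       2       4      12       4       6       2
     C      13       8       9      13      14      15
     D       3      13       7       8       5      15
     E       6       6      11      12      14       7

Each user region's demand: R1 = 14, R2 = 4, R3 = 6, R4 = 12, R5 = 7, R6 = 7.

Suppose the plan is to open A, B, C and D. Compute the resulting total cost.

Each user region is assigned to its cheapest site among the open ones.
{A, B, C, D}: R1→B 2·14=28, R2→B 4·4=16, R3→A 6·6=36, R4→B 4·12=48, R5→D 5·7=35, R6→B 2·7=14. Service 177; fixed 101; total 278.

Total cost: 278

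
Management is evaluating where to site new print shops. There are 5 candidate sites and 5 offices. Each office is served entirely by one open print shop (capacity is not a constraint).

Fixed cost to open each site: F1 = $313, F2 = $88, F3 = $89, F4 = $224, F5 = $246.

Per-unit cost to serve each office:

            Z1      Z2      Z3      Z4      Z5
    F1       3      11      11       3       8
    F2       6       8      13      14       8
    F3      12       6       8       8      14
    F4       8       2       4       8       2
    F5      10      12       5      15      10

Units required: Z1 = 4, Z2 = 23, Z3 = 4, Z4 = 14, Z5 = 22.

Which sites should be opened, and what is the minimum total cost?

Open F4 only; minimum total cost 474.

For any fixed open set, each office goes to its cheapest open site; total = fixed + service.
{F4}: Z1→F4 8·4=32, Z2→F4 2·23=46, Z3→F4 4·4=16, Z4→F4 8·14=112, Z5→F4 2·22=44. Service 250; fixed 224; total 474.
{F2, F4}: Z1→F2 6·4=24, Z2→F4 2·23=46, Z3→F4 4·4=16, Z4→F4 8·14=112, Z5→F4 2·22=44. Service 242; fixed 312; total 554.
{F3, F4}: service 250 + fixed 313 = 563
{F1, F2, F3, F4, F5}: Z1→F1 3·4=12, Z2→F4 2·23=46, Z3→F4 4·4=16, Z4→F1 3·14=42, Z5→F4 2·22=44. Service 160; fixed 960; total 1120.
No other subset beats 474.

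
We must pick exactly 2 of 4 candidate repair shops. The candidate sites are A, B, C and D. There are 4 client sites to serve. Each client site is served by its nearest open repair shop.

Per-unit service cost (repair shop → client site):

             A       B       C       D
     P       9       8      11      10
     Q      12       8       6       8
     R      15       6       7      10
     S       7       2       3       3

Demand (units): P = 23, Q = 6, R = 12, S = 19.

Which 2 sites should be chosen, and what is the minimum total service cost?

Choose B and C; total service cost 330.

With exactly 2 open, each client site uses its cheapest among the chosen.
{B, C}: P→B 8·23=184, Q→C 6·6=36, R→B 6·12=72, S→B 2·19=38. Service cost 330.
{A, B}: service cost 342
{B, D}: service cost 342
Among all 6 size-2 choices, {B, C} is lowest.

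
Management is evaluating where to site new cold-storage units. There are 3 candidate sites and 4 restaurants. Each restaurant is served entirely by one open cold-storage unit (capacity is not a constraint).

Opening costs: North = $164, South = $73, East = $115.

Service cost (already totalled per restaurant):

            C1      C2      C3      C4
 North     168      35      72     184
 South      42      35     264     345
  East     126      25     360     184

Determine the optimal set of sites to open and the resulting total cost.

Open North and South; minimum total cost 570.

For any fixed open set, each restaurant goes to its cheapest open site; total = fixed + service.
{North, South}: C1→South 42, C2→North 35, C3→North 72, C4→North 184. Service 333; fixed 237; total 570.
{North}: service 459 + fixed 164 = 623
{North, South, East}: C1→South 42, C2→East 25, C3→North 72, C4→North 184. Service 323; fixed 352; total 675.
{South}: service 686 + fixed 73 = 759
No other subset beats 570.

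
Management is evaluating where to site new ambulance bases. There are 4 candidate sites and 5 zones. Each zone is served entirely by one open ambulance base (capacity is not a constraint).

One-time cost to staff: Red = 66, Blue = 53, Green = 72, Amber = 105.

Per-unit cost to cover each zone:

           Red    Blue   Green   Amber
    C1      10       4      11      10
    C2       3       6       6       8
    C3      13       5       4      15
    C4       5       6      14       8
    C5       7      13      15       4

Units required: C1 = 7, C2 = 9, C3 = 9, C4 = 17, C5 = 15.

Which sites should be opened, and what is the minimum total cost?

Open Red and Blue; minimum total cost 409.

For any fixed open set, each zone goes to its cheapest open site; total = fixed + service.
{Red, Blue}: C1→Blue 4·7=28, C2→Red 3·9=27, C3→Blue 5·9=45, C4→Red 5·17=85, C5→Red 7·15=105. Service 290; fixed 119; total 409.
{Blue, Amber}: service 289 + fixed 158 = 447
{Red, Green}: C1→Red 10·7=70, C2→Red 3·9=27, C3→Green 4·9=36, C4→Red 5·17=85, C5→Red 7·15=105. Service 323; fixed 138; total 461.
{Red, Blue, Green, Amber}: service 236 + fixed 296 = 532
No other subset beats 409.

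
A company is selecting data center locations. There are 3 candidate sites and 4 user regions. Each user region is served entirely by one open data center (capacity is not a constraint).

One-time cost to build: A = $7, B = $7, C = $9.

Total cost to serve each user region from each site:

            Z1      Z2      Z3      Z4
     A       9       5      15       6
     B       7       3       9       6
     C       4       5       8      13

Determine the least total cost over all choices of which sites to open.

For any fixed open set, each user region goes to its cheapest open site; total = fixed + service.
{B}: Z1→B 7, Z2→B 3, Z3→B 9, Z4→B 6. Service 25; fixed 7; total 32.
{B, C}: Z1→C 4, Z2→B 3, Z3→C 8, Z4→B 6. Service 21; fixed 16; total 37.
{A, B}: service 25 + fixed 14 = 39
{A, B, C}: Z1→C 4, Z2→B 3, Z3→C 8, Z4→A 6. Service 21; fixed 23; total 44.
No other subset beats 32.

Minimum total cost: 32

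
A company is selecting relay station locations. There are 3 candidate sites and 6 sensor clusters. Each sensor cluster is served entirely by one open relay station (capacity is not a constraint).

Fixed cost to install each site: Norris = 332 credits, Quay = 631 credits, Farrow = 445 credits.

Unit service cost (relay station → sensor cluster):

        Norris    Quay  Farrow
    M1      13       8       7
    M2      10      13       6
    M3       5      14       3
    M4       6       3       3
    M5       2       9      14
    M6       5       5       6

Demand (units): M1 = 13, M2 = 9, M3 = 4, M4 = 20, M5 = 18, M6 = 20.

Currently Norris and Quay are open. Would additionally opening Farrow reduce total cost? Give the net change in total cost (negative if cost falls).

Current service cost with {Norris, Quay}: 410.
Adding Farrow: each sensor cluster re-picks its cheapest; new service cost 353, saving 57.
Extra fixed cost: 445. Net change = 445 − 57 = 388.
(Totals: 1373 → 1761.)

No — net change +388 (cost rises by 388).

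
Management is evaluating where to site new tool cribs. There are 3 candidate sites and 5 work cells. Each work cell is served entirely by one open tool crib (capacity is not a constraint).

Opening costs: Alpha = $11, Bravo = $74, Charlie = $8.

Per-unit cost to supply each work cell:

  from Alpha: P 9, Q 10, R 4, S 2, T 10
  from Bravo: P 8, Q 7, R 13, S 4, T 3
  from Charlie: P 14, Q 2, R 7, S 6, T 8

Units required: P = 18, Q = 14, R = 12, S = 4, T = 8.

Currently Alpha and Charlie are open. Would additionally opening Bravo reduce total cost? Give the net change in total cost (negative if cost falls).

No — net change +16 (cost rises by 16).

Current service cost with {Alpha, Charlie}: 310.
Adding Bravo: each work cell re-picks its cheapest; new service cost 252, saving 58.
Extra fixed cost: 74. Net change = 74 − 58 = 16.
(Totals: 329 → 345.)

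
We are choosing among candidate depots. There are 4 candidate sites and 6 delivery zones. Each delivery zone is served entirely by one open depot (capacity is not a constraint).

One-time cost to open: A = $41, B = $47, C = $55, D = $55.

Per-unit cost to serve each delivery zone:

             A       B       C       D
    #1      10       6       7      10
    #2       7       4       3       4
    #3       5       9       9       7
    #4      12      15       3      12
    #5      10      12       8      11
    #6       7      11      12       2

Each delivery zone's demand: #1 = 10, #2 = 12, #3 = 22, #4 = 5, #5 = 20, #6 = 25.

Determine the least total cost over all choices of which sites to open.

Minimum total cost: 592

For any fixed open set, each delivery zone goes to its cheapest open site; total = fixed + service.
{A, C, D}: #1→C 7·10=70, #2→C 3·12=36, #3→A 5·22=110, #4→C 3·5=15, #5→C 8·20=160, #6→D 2·25=50. Service 441; fixed 151; total 592.
{C, D}: service 485 + fixed 110 = 595
{A, B, C, D}: service 431 + fixed 198 = 629
{A}: service 729 + fixed 41 = 770
No other subset beats 592.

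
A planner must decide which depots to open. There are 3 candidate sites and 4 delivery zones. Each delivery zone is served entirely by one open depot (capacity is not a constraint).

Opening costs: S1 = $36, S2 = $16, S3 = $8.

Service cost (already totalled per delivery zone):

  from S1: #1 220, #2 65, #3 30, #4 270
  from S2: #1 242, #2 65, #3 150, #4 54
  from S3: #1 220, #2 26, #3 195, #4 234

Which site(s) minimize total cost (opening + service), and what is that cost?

Open S1, S2 and S3; minimum total cost 390.

For any fixed open set, each delivery zone goes to its cheapest open site; total = fixed + service.
{S1, S2, S3}: #1→S1 220, #2→S3 26, #3→S1 30, #4→S2 54. Service 330; fixed 60; total 390.
{S1, S2}: #1→S1 220, #2→S1 65, #3→S1 30, #4→S2 54. Service 369; fixed 52; total 421.
{S2, S3}: service 450 + fixed 24 = 474
{S3}: service 675 + fixed 8 = 683
No other subset beats 390.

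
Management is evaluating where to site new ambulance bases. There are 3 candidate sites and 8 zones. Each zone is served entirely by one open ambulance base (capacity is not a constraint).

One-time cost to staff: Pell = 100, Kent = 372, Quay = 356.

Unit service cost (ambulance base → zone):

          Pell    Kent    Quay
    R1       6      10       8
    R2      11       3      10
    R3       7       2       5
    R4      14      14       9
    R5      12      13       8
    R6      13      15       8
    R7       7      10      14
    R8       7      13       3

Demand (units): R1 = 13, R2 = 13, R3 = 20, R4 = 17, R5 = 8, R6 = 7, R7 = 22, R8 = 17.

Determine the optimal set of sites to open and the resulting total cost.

Open Pell only; minimum total cost 1159.

For any fixed open set, each zone goes to its cheapest open site; total = fixed + service.
{Pell}: R1→Pell 6·13=78, R2→Pell 11·13=143, R3→Pell 7·20=140, R4→Pell 14·17=238, R5→Pell 12·8=96, R6→Pell 13·7=91, R7→Pell 7·22=154, R8→Pell 7·17=119. Service 1059; fixed 100; total 1159.
{Pell, Quay}: service 786 + fixed 456 = 1242
{Quay}: service 966 + fixed 356 = 1322
{Pell, Kent, Quay}: service 635 + fixed 828 = 1463
No other subset beats 1159.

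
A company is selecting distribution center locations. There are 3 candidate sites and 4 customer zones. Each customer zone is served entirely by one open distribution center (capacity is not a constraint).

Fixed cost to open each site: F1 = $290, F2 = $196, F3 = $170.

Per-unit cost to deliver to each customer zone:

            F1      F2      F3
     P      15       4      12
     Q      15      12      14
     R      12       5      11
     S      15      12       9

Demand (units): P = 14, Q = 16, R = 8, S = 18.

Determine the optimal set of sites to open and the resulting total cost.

Open F2 only; minimum total cost 700.

For any fixed open set, each customer zone goes to its cheapest open site; total = fixed + service.
{F2}: P→F2 4·14=56, Q→F2 12·16=192, R→F2 5·8=40, S→F2 12·18=216. Service 504; fixed 196; total 700.
{F3}: service 642 + fixed 170 = 812
{F2, F3}: service 450 + fixed 366 = 816
{F1, F2, F3}: P→F2 4·14=56, Q→F2 12·16=192, R→F2 5·8=40, S→F3 9·18=162. Service 450; fixed 656; total 1106.
(All 7 nonempty subsets were checked; F2 only is lowest.)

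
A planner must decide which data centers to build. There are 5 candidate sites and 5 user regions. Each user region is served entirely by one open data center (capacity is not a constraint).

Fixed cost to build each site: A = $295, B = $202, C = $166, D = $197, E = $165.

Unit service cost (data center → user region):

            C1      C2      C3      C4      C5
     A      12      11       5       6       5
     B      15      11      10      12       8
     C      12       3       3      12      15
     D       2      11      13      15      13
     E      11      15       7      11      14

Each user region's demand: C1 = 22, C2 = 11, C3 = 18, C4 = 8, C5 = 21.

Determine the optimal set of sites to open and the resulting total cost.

Open C and D; minimum total cost 863.

For any fixed open set, each user region goes to its cheapest open site; total = fixed + service.
{C, D}: C1→D 2·22=44, C2→C 3·11=33, C3→C 3·18=54, C4→C 12·8=96, C5→D 13·21=273. Service 500; fixed 363; total 863.
{A, D}: C1→D 2·22=44, C2→A 11·11=121, C3→A 5·18=90, C4→A 6·8=48, C5→A 5·21=105. Service 408; fixed 492; total 900.
{A}: service 628 + fixed 295 = 923
{A, B, C, D, E}: service 284 + fixed 1025 = 1309
No other subset beats 863.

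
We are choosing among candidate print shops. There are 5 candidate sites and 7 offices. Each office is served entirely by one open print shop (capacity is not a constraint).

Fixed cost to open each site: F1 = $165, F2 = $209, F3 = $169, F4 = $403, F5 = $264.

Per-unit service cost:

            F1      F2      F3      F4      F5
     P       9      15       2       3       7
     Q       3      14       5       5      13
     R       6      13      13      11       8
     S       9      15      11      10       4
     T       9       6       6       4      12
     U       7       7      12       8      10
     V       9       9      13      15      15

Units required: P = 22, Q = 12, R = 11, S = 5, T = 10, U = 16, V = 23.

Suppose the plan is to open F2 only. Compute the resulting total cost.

Each office is assigned to its cheapest site among the open ones.
{F2}: P→F2 15·22=330, Q→F2 14·12=168, R→F2 13·11=143, S→F2 15·5=75, T→F2 6·10=60, U→F2 7·16=112, V→F2 9·23=207. Service 1095; fixed 209; total 1304.

Total cost: 1304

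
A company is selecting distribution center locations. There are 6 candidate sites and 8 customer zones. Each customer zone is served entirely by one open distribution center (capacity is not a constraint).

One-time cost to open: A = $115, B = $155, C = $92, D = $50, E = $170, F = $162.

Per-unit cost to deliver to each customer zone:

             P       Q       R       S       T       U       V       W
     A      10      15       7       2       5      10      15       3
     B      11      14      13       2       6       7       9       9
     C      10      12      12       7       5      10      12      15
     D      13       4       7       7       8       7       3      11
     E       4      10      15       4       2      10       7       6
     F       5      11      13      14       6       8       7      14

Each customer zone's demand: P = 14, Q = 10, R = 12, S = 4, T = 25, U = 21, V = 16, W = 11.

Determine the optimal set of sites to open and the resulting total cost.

For any fixed open set, each customer zone goes to its cheapest open site; total = fixed + service.
{D, E}: P→E 4·14=56, Q→D 4·10=40, R→D 7·12=84, S→E 4·4=16, T→E 2·25=50, U→D 7·21=147, V→D 3·16=48, W→E 6·11=66. Service 507; fixed 220; total 727.
{A, D}: service 625 + fixed 165 = 790
{A, D, E}: service 466 + fixed 335 = 801
{A, B, C, D, E, F}: service 466 + fixed 744 = 1210
No other subset beats 727.

Open D and E; minimum total cost 727.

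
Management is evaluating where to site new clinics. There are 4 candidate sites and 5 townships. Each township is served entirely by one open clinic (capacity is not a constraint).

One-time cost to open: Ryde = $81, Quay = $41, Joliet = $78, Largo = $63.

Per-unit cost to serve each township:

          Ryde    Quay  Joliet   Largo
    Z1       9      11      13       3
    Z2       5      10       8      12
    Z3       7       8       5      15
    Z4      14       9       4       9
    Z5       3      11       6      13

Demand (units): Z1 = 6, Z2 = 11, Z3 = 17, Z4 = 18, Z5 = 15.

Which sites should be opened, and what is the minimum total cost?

For any fixed open set, each township goes to its cheapest open site; total = fixed + service.
{Ryde, Joliet}: Z1→Ryde 9·6=54, Z2→Ryde 5·11=55, Z3→Joliet 5·17=85, Z4→Joliet 4·18=72, Z5→Ryde 3·15=45. Service 311; fixed 159; total 470.
{Joliet}: service 413 + fixed 78 = 491
{Joliet, Largo}: service 353 + fixed 141 = 494
{Ryde, Quay, Joliet, Largo}: service 275 + fixed 263 = 538
No other subset beats 470.

Open Ryde and Joliet; minimum total cost 470.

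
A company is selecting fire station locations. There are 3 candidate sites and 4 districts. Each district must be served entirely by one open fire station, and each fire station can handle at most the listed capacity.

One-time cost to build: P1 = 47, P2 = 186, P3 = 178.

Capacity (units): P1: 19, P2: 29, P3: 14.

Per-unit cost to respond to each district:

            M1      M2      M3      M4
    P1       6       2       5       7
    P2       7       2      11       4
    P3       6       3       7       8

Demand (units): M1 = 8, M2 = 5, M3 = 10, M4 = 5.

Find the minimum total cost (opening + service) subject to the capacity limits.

Minimum total cost: 361

Open {P1, P2}: M1→P1 6·8=48, M2→P2 2·5=10, M3→P1 5·10=50, M4→P2 4·5=20.
Loads: P1 carries 18/19, P2 carries 10/29. Service 128; fixed 233; total 361.
Next best feasible plan costs 369.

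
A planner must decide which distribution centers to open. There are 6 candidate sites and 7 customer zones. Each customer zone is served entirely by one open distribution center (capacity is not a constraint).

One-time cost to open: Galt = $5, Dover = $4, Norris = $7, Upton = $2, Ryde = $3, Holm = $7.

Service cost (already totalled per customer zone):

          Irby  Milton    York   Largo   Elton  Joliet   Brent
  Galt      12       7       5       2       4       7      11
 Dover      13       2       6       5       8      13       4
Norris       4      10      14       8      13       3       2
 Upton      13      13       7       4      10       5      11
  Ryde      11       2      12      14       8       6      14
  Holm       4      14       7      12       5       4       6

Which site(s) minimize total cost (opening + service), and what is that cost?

For any fixed open set, each customer zone goes to its cheapest open site; total = fixed + service.
{Galt, Norris, Ryde}: Irby→Norris 4, Milton→Ryde 2, York→Galt 5, Largo→Galt 2, Elton→Galt 4, Joliet→Norris 3, Brent→Norris 2. Service 22; fixed 15; total 37.
{Galt, Dover, Norris}: service 22 + fixed 16 = 38
{Galt, Norris}: service 27 + fixed 12 = 39
{Galt, Dover, Norris, Upton, Ryde, Holm}: service 22 + fixed 28 = 50
No other subset beats 37.

Open Galt, Norris and Ryde; minimum total cost 37.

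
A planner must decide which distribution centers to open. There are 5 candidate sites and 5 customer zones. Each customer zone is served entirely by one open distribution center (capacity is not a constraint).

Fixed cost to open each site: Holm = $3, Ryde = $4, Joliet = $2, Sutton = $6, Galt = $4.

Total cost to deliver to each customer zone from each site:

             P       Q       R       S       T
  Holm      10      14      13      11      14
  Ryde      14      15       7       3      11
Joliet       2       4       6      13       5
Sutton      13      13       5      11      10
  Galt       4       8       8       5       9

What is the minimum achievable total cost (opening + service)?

For any fixed open set, each customer zone goes to its cheapest open site; total = fixed + service.
{Ryde, Joliet}: P→Joliet 2, Q→Joliet 4, R→Joliet 6, S→Ryde 3, T→Joliet 5. Service 20; fixed 6; total 26.
{Joliet, Galt}: service 22 + fixed 6 = 28
{Holm, Ryde, Joliet}: P→Joliet 2, Q→Joliet 4, R→Joliet 6, S→Ryde 3, T→Joliet 5. Service 20; fixed 9; total 29.
{Holm, Ryde, Joliet, Sutton, Galt}: service 19 + fixed 19 = 38
No other subset beats 26.

Minimum total cost: 26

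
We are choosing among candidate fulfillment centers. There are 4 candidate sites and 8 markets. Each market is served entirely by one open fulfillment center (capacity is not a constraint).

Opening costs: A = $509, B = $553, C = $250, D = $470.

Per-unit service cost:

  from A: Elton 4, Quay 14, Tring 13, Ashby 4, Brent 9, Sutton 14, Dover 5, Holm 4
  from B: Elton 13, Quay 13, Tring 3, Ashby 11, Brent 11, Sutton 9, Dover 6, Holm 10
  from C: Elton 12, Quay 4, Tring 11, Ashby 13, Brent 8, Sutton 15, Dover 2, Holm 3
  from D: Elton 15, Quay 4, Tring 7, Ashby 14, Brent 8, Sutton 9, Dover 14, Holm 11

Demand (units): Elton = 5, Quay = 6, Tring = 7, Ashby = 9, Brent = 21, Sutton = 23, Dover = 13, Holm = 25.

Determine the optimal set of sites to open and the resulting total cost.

Open C only; minimum total cost 1142.

For any fixed open set, each market goes to its cheapest open site; total = fixed + service.
{C}: Elton→C 12·5=60, Quay→C 4·6=24, Tring→C 11·7=77, Ashby→C 13·9=117, Brent→C 8·21=168, Sutton→C 15·23=345, Dover→C 2·13=26, Holm→C 3·25=75. Service 892; fixed 250; total 1142.
{A}: Elton→A 4·5=20, Quay→A 14·6=84, Tring→A 13·7=91, Ashby→A 4·9=36, Brent→A 9·21=189, Sutton→A 14·23=322, Dover→A 5·13=65, Holm→A 4·25=100. Service 907; fixed 509; total 1416.
{C, D}: service 726 + fixed 720 = 1446
{A, B, C, D}: service 577 + fixed 1782 = 2359
(All 15 nonempty subsets were checked; C only is lowest.)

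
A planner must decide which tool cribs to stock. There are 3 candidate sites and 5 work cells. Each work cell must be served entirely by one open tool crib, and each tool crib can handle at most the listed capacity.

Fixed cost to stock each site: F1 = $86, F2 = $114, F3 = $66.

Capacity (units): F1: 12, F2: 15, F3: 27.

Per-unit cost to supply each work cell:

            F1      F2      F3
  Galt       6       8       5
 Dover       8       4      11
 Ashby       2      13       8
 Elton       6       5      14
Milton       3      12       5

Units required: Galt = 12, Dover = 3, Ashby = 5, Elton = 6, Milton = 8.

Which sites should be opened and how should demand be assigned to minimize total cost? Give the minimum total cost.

Open {F1, F3}: Galt→F3 5·12=60, Dover→F3 11·3=33, Ashby→F1 2·5=10, Elton→F1 6·6=36, Milton→F3 5·8=40.
Loads: F1 carries 11/12, F3 carries 23/27. Service 179; fixed 152; total 331.
Next best feasible plan costs 352.

Minimum total cost: 331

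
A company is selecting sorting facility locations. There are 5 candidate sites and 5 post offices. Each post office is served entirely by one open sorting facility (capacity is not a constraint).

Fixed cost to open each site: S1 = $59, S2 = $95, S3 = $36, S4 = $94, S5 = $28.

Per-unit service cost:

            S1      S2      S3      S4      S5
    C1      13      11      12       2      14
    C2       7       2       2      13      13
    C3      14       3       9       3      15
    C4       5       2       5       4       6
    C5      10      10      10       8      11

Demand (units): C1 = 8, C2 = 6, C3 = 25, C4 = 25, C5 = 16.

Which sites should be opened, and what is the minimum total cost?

For any fixed open set, each post office goes to its cheapest open site; total = fixed + service.
{S3, S4}: C1→S4 2·8=16, C2→S3 2·6=12, C3→S4 3·25=75, C4→S4 4·25=100, C5→S4 8·16=128. Service 331; fixed 130; total 461.
{S2, S4}: service 281 + fixed 189 = 470
{S2}: C1→S2 11·8=88, C2→S2 2·6=12, C3→S2 3·25=75, C4→S2 2·25=50, C5→S2 10·16=160. Service 385; fixed 95; total 480.
{S1, S2, S3, S4, S5}: service 281 + fixed 312 = 593
No other subset beats 461.

Open S3 and S4; minimum total cost 461.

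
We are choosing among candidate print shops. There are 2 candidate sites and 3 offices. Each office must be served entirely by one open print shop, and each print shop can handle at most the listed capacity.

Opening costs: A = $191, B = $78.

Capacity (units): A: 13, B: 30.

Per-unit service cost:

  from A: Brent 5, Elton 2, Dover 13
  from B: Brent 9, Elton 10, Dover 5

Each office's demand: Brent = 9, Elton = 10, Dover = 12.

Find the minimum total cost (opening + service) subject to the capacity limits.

Open {A, B}: Brent→B 9·9=81, Elton→A 2·10=20, Dover→B 5·12=60.
Loads: A carries 10/13, B carries 21/30. Service 161; fixed 269; total 430.
Next best feasible plan costs 474.

Minimum total cost: 430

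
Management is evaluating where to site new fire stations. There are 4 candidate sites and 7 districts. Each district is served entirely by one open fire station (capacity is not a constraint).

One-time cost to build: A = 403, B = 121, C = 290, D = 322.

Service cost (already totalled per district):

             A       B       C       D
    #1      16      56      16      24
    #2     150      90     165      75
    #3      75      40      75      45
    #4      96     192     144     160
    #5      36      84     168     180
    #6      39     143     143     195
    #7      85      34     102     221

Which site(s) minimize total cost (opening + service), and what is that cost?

Open B only; minimum total cost 760.

For any fixed open set, each district goes to its cheapest open site; total = fixed + service.
{B}: #1→B 56, #2→B 90, #3→B 40, #4→B 192, #5→B 84, #6→B 143, #7→B 34. Service 639; fixed 121; total 760.
{A, B}: #1→A 16, #2→B 90, #3→B 40, #4→A 96, #5→A 36, #6→A 39, #7→B 34. Service 351; fixed 524; total 875.
{A}: service 497 + fixed 403 = 900
{A, B, C, D}: service 336 + fixed 1136 = 1472
No other subset beats 760.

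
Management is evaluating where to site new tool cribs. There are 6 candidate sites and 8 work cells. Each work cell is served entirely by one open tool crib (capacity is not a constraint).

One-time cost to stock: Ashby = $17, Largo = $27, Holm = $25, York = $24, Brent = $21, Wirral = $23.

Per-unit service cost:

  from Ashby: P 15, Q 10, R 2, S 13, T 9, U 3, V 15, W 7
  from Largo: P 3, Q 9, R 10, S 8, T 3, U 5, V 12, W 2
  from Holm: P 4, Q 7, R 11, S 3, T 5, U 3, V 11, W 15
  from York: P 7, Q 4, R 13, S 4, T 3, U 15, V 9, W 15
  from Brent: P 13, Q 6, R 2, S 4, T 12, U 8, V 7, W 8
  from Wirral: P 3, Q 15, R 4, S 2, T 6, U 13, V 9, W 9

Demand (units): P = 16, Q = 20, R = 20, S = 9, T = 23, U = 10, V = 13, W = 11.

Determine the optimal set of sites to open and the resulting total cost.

For any fixed open set, each work cell goes to its cheapest open site; total = fixed + service.
{Largo, Holm, York, Brent}: P→Largo 3·16=48, Q→York 4·20=80, R→Brent 2·20=40, S→Holm 3·9=27, T→Largo 3·23=69, U→Holm 3·10=30, V→Brent 7·13=91, W→Largo 2·11=22. Service 407; fixed 97; total 504.
{Ashby, Largo, York, Brent}: service 416 + fixed 89 = 505
{Largo, York, Brent}: service 436 + fixed 72 = 508
{Ashby, Largo, Holm, York, Brent, Wirral}: service 398 + fixed 137 = 535
No other subset beats 504.

Open Largo, Holm, York and Brent; minimum total cost 504.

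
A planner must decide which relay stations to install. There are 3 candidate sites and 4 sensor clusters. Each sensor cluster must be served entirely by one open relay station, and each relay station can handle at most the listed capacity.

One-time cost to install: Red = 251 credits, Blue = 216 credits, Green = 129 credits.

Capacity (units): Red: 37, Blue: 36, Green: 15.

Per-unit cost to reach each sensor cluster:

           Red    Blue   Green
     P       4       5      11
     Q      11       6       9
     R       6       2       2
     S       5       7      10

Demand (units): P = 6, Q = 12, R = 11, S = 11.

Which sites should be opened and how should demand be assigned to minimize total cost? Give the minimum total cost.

Open {Blue, Green}: P→Blue 5·6=30, Q→Blue 6·12=72, R→Green 2·11=22, S→Blue 7·11=77.
Loads: Blue carries 29/36, Green carries 11/15. Service 201; fixed 345; total 546.
Next best feasible plan costs 579.

Minimum total cost: 546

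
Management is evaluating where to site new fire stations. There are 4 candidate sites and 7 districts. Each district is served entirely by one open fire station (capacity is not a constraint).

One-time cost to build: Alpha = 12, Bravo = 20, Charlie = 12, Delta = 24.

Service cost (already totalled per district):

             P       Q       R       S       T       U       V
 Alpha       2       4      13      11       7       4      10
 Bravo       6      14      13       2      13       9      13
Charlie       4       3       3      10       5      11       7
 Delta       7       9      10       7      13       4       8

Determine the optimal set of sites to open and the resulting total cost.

For any fixed open set, each district goes to its cheapest open site; total = fixed + service.
{Charlie}: P→Charlie 4, Q→Charlie 3, R→Charlie 3, S→Charlie 10, T→Charlie 5, U→Charlie 11, V→Charlie 7. Service 43; fixed 12; total 55.
{Alpha, Charlie}: P→Alpha 2, Q→Charlie 3, R→Charlie 3, S→Charlie 10, T→Charlie 5, U→Alpha 4, V→Charlie 7. Service 34; fixed 24; total 58.
{Alpha}: service 51 + fixed 12 = 63
{Alpha, Bravo, Charlie, Delta}: P→Alpha 2, Q→Charlie 3, R→Charlie 3, S→Bravo 2, T→Charlie 5, U→Alpha 4, V→Charlie 7. Service 26; fixed 68; total 94.
(All 15 nonempty subsets were checked; Charlie only is lowest.)

Open Charlie only; minimum total cost 55.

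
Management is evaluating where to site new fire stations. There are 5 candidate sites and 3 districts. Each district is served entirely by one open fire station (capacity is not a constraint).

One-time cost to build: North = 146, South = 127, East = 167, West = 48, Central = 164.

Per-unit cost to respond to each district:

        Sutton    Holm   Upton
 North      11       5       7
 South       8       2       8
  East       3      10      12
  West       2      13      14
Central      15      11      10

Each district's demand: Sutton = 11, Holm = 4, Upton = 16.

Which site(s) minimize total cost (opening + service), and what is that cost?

For any fixed open set, each district goes to its cheapest open site; total = fixed + service.
{South, West}: Sutton→West 2·11=22, Holm→South 2·4=8, Upton→South 8·16=128. Service 158; fixed 175; total 333.
{West}: service 298 + fixed 48 = 346
{North, West}: Sutton→West 2·11=22, Holm→North 5·4=20, Upton→North 7·16=112. Service 154; fixed 194; total 348.
{North, South, East, West, Central}: Sutton→West 2·11=22, Holm→South 2·4=8, Upton→North 7·16=112. Service 142; fixed 652; total 794.
No other subset beats 333.

Open South and West; minimum total cost 333.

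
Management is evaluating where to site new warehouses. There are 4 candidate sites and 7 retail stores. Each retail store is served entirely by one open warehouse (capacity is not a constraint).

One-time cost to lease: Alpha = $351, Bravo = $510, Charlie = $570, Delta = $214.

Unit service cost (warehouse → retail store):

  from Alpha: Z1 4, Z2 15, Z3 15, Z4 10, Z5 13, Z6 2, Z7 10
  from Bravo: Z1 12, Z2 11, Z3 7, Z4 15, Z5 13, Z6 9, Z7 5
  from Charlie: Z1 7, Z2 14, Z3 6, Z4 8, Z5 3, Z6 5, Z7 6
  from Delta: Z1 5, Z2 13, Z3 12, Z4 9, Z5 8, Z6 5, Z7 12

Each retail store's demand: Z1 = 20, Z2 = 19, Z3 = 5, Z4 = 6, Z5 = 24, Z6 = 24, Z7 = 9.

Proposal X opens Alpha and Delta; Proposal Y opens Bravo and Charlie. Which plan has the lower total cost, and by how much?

Proposal X is cheaper by 408.

Proposal X: {Alpha, Delta}: Z1→Alpha 4·20=80, Z2→Delta 13·19=247, Z3→Delta 12·5=60, Z4→Delta 9·6=54, Z5→Delta 8·24=192, Z6→Alpha 2·24=48, Z7→Alpha 10·9=90. Service 771; fixed 565; total 1336.
Proposal Y: {Bravo, Charlie}: Z1→Charlie 7·20=140, Z2→Bravo 11·19=209, Z3→Charlie 6·5=30, Z4→Charlie 8·6=48, Z5→Charlie 3·24=72, Z6→Charlie 5·24=120, Z7→Bravo 5·9=45. Service 664; fixed 1080; total 1744.
Difference: |1336 − 1744| = 408.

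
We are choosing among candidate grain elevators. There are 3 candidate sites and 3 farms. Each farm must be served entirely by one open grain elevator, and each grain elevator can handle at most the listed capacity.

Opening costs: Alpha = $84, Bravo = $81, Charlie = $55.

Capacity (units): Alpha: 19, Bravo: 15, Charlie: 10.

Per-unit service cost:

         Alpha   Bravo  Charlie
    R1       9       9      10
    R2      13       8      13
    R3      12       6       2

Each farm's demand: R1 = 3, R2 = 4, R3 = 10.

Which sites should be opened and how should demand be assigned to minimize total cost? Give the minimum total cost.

Minimum total cost: 215

Open {Bravo, Charlie}: R1→Bravo 9·3=27, R2→Bravo 8·4=32, R3→Charlie 2·10=20.
Loads: Bravo carries 7/15, Charlie carries 10/10. Service 79; fixed 136; total 215.
Next best feasible plan costs 238.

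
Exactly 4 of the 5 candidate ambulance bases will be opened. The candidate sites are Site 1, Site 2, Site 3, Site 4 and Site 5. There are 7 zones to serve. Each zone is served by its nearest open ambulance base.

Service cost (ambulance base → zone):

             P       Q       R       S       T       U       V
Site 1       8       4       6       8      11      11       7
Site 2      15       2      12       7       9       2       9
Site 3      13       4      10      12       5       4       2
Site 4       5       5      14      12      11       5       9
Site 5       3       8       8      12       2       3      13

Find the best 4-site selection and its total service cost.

With exactly 4 open, each zone uses its cheapest among the chosen.
{Site 1, Site 2, Site 3, Site 5}: P→Site 5 3, Q→Site 2 2, R→Site 1 6, S→Site 2 7, T→Site 5 2, U→Site 2 2, V→Site 3 2. Service cost 24.
{Site 2, Site 3, Site 4, Site 5}: service cost 26
{Site 1, Site 3, Site 4, Site 5}: service cost 28
Among all 5 size-4 choices, {Site 1, Site 2, Site 3, Site 5} is lowest.

Choose Site 1, Site 2, Site 3 and Site 5; total service cost 24.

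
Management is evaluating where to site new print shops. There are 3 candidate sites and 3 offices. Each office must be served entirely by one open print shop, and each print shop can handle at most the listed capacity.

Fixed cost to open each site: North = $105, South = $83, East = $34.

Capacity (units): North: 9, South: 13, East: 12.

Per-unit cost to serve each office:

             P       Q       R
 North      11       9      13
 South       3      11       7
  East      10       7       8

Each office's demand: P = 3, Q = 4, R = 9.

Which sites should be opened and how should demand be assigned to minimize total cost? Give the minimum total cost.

Minimum total cost: 217

Open {South, East}: P→South 3·3=9, Q→East 7·4=28, R→South 7·9=63.
Loads: South carries 12/13, East carries 4/12. Service 100; fixed 117; total 217.
Next best feasible plan costs 238.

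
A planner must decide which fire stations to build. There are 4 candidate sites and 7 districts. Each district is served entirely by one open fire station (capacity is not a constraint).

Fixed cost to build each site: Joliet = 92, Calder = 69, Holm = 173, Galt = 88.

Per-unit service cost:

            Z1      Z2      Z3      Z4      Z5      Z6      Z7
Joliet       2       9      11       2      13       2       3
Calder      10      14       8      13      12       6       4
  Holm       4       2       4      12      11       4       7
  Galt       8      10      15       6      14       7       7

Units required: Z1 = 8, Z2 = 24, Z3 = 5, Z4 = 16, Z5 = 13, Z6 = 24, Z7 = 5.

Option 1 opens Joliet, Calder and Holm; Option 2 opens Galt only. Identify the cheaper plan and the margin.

Option 1 is cheaper by 292.

Option 1: {Joliet, Calder, Holm}: Z1→Joliet 2·8=16, Z2→Holm 2·24=48, Z3→Holm 4·5=20, Z4→Joliet 2·16=32, Z5→Holm 11·13=143, Z6→Joliet 2·24=48, Z7→Joliet 3·5=15. Service 322; fixed 334; total 656.
Option 2: {Galt}: Z1→Galt 8·8=64, Z2→Galt 10·24=240, Z3→Galt 15·5=75, Z4→Galt 6·16=96, Z5→Galt 14·13=182, Z6→Galt 7·24=168, Z7→Galt 7·5=35. Service 860; fixed 88; total 948.
Difference: |656 − 948| = 292.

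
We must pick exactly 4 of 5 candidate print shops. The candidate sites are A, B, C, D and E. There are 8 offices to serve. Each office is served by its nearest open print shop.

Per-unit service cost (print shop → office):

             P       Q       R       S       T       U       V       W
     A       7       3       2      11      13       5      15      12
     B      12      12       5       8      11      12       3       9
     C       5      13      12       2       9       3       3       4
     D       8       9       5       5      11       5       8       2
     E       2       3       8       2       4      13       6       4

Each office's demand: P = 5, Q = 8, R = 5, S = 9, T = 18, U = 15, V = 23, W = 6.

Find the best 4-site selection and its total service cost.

With exactly 4 open, each office uses its cheapest among the chosen.
{A, C, D, E}: P→E 2·5=10, Q→A 3·8=24, R→A 2·5=10, S→C 2·9=18, T→E 4·18=72, U→C 3·15=45, V→C 3·23=69, W→D 2·6=12. Service cost 260.
{A, B, C, E}: service cost 272
{B, C, D, E}: service cost 275
Among all 5 size-4 choices, {A, C, D, E} is lowest.

Choose A, C, D and E; total service cost 260.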